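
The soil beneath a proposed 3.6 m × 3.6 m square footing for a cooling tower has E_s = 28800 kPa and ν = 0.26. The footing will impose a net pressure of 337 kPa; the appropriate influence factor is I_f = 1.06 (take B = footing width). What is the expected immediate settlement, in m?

S_e ≈ 0.0416 m

Immediate (elastic) settlement: S_e = q·B·(1−ν²)/E_s · I_f.
S_e = 337 × 3.6 × (1 − 0.26²) / 28800 × 1.06
    = 337 × 3.6 × 0.9324 / 28800 × 1.06
    = 0.04163 m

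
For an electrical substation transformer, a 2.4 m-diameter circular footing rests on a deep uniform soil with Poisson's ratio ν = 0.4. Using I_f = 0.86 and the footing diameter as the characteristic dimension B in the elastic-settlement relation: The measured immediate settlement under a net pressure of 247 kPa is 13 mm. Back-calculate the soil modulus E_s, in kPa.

E_s ≈ 32900 kPa

S_e = q·B·(1−ν²)/E_s · I_f  ⇒  E_s = q·B·(1−ν²)·I_f / S_e.
E_s = 247 × 2.4 × 0.84 × 0.86 / 0.013 = 32940 kPa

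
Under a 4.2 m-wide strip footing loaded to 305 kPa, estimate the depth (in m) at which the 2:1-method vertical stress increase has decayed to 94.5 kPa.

z ≈ 9.36 m

2:1 spreading — at depth z the loaded area has grown by z in each plan dimension:
qB/(B+z) = Δσ_z ⇒ z = qB/Δσ_z − B = 305×4.2/94.5 − 4.2 = 9.356 m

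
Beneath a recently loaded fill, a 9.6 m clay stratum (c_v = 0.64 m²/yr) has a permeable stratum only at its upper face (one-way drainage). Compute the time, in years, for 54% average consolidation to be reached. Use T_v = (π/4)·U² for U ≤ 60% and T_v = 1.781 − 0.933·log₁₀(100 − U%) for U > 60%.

Drainage path length: H_d = H = 9.6 m (single drainage).
U ≤ 60%: T_v = (π/4)·U² = (π/4)×0.54² = 0.22902.
t = T_v·H_d²/c_v = 0.22902×9.6²/0.64 = 32.98 years.

t ≈ 33 years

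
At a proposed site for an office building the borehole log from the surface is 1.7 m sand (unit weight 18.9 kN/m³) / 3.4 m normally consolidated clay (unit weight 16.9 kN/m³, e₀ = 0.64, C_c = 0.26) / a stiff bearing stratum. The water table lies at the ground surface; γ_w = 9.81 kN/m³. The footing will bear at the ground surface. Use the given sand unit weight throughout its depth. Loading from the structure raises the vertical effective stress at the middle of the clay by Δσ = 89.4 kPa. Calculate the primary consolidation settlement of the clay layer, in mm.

S_c ≈ 339 mm

Mid-depth of clay below the ground surface: z = 1.7 + 3.4/2 = 3.4 m.
Total vertical stress at mid-clay: σ_v = 18.9×1.7 + 16.9×1.7 = 60.86 kPa.
Pore pressure: u = 9.81×(3.4 − 0) = 33.354 kPa.
Initial effective stress: σ'_0 = σ_v − u = 60.86 − 33.354 = 27.506 kPa.
Final effective stress: σ'_f = σ'_0 + Δσ = 27.506 + 89.4 = 116.91 kPa.
Normally consolidated clay, so the full stress increment lies on the virgin compression line:
S_c = C_c·H/(1+e₀)·log₁₀(σ'_f/σ'_0) = 0.26×3.4/(1+0.64)×log₁₀(116.91/27.506)
    = 0.53902 × 0.62842 = 0.3387 m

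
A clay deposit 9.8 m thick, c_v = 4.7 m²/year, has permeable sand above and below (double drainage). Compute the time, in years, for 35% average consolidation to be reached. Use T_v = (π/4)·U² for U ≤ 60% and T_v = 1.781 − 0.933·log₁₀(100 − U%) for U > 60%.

Drainage path length: H_d = H/2 = 4.9 m (double drainage).
U ≤ 60%: T_v = (π/4)·U² = (π/4)×0.35² = 0.096211.
t = T_v·H_d²/c_v = 0.096211×4.9²/4.7 = 0.4915 years.

t ≈ 0.491 years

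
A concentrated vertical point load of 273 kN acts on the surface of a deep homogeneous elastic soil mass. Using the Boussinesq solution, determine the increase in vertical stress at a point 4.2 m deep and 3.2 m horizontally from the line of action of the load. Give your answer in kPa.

Δσ_z ≈ 2.35 kPa

Boussinesq vertical stress below a point load on an elastic half-space:
Δσ_z = 3P/(2πz²) · [1 + (r/z)²]^(−5/2)
r/z = 3.2/4.2 = 0.7619; [1+(r/z)²]^(−5/2) = 0.31843.
Δσ_z = 3×273/(2π×4.2²) × 0.31843 = 7.3893 × 0.31843 = 2.353 kPa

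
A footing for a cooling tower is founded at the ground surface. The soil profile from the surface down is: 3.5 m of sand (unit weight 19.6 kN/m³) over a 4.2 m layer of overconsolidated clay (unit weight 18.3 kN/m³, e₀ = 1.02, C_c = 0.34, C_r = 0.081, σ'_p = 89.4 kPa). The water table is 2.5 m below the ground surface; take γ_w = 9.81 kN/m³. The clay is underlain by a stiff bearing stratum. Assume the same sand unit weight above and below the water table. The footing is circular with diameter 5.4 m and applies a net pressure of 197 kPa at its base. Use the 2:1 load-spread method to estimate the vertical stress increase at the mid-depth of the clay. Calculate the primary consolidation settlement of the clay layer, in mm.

S_c ≈ 112 mm

Mid-depth of clay below the ground surface: z = 3.5 + 4.2/2 = 5.6 m.
Total vertical stress at mid-clay: σ_v = 19.6×3.5 + 18.3×2.1 = 107.03 kPa.
Pore pressure: u = 9.81×(5.6 − 2.5) = 30.411 kPa.
Initial effective stress: σ'_0 = σ_v − u = 107.03 − 30.411 = 76.619 kPa.
Stress increase at mid-clay by the 2:1 spreading method:
Δσ ≈ qD²/(D+z)² = 197×5.4²/(5.4+5.6)² = 47.475 kPa
Final effective stress: σ'_f = 76.619 + 47.475 = 124.09 kPa.
σ'_f = 124.09 > σ'_p = 89.4 kPa, so the stress path crosses the preconsolidation pressure — recompression up to σ'_p, then virgin compression beyond:
S_c = H/(1+e₀)·[C_r·log₁₀(σ'_p/σ'_0) + C_c·log₁₀(σ'_f/σ'_p)]
    = 4.2/2.02 × [0.081×log₁₀(89.4/76.619) + 0.34×log₁₀(124.09/89.4)]
    = 2.0792 × [0.0054271 + 0.048416] = 0.112 m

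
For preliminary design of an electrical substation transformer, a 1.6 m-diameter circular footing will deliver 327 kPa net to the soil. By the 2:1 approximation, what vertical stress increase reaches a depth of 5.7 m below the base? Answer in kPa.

Δσ_z ≈ 15.7 kPa

By the 2:1 method the load spreads at 1 horizontal : 2 vertical, so at depth z the loaded area has grown by z in each plan dimension:
Δσ ≈ qD²/(D+z)² = 327×1.6²/(1.6+5.7)² = 15.709 kPa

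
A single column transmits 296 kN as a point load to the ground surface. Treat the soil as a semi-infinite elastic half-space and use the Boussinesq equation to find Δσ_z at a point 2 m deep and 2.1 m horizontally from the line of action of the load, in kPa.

Δσ_z ≈ 5.51 kPa

Boussinesq vertical stress below a point load on an elastic half-space:
Δσ_z = 3P/(2πz²) · [1 + (r/z)²]^(−5/2)
r/z = 2.1/2 = 1.05; [1+(r/z)²]^(−5/2) = 0.15601.
Δσ_z = 3×296/(2π×2²) × 0.15601 = 35.332 × 0.15601 = 5.512 kPa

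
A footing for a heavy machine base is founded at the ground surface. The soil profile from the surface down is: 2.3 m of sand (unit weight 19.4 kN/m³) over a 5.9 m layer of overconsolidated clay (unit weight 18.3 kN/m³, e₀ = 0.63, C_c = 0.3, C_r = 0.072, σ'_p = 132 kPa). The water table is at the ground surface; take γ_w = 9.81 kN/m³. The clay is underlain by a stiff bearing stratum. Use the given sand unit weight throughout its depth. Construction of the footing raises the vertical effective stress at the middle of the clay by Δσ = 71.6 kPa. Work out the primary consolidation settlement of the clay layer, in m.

S_c ≈ 0.105 m

Mid-depth of clay below the ground surface: z = 2.3 + 5.9/2 = 5.25 m.
Total vertical stress at mid-clay: σ_v = 19.4×2.3 + 18.3×2.95 = 98.605 kPa.
Pore pressure: u = 9.81×(5.25 − 0) = 51.503 kPa.
Initial effective stress: σ'_0 = σ_v − u = 98.605 − 51.503 = 47.102 kPa.
Final effective stress: σ'_f = 47.102 + 71.6 = 118.7 kPa.
σ'_f = 118.7 ≤ σ'_p = 132 kPa, so the clay remains overconsolidated and only the recompression index applies:
S_c = C_r·H/(1+e₀)·log₁₀(σ'_f/σ'_0) = 0.072×5.9/1.63×log₁₀(118.7/47.102)
    = 0.26061 × 0.40141 = 0.1046 m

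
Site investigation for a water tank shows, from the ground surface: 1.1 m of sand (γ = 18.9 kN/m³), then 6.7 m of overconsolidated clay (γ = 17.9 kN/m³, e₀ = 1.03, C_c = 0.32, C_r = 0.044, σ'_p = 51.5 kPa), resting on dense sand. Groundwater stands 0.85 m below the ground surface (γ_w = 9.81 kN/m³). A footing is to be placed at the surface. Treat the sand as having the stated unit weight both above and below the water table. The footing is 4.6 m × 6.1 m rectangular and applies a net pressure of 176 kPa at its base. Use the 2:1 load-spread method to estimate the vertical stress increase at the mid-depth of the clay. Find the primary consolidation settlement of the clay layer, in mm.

Mid-depth of clay below the ground surface: z = 1.1 + 6.7/2 = 4.45 m.
Total vertical stress at mid-clay: σ_v = 18.9×1.1 + 17.9×3.35 = 80.755 kPa.
Pore pressure: u = 9.81×(4.45 − 0.85) = 35.316 kPa.
Initial effective stress: σ'_0 = σ_v − u = 80.755 − 35.316 = 45.439 kPa.
Stress increase at mid-clay by the 2:1 spreading method:
Δσ = qBL/((B+z)(L+z)) = 176×4.6×6.1/((4.6+4.45)(6.1+4.45)) = 51.725 kPa
Final effective stress: σ'_f = 45.439 + 51.725 = 97.164 kPa.
σ'_f = 97.164 > σ'_p = 51.5 kPa, so the stress path crosses the preconsolidation pressure — recompression up to σ'_p, then virgin compression beyond:
S_c = H/(1+e₀)·[C_r·log₁₀(σ'_p/σ'_0) + C_c·log₁₀(σ'_f/σ'_p)]
    = 6.7/2.03 × [0.044×log₁₀(51.5/45.439) + 0.32×log₁₀(97.164/51.5)]
    = 3.3005 × [0.0023927 + 0.088223] = 0.2991 m

S_c ≈ 299 mm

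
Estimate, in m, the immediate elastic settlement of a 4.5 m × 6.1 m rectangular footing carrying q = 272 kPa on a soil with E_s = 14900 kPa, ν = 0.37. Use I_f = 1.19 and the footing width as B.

S_e ≈ 0.0844 m

Immediate (elastic) settlement: S_e = q·B·(1−ν²)/E_s · I_f.
S_e = 272 × 4.5 × (1 − 0.37²) / 14900 × 1.19
    = 272 × 4.5 × 0.8631 / 14900 × 1.19
    = 0.08437 m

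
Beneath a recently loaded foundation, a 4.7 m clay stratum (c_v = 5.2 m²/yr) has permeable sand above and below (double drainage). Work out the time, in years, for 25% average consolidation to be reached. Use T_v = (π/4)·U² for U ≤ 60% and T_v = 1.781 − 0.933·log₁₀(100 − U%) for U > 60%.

Drainage path length: H_d = H/2 = 2.35 m (double drainage).
U ≤ 60%: T_v = (π/4)·U² = (π/4)×0.25² = 0.049087.
t = T_v·H_d²/c_v = 0.049087×2.35²/5.2 = 0.05213 years.

t ≈ 0.0521 years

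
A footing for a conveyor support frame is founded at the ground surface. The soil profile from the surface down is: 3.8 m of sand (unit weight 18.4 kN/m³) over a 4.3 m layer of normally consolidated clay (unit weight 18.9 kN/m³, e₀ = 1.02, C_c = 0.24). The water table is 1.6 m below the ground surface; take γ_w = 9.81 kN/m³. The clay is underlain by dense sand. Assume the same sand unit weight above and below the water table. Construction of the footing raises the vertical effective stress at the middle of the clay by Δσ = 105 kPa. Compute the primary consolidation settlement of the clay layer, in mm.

Mid-depth of clay below the ground surface: z = 3.8 + 4.3/2 = 5.95 m.
Total vertical stress at mid-clay: σ_v = 18.4×3.8 + 18.9×2.15 = 110.55 kPa.
Pore pressure: u = 9.81×(5.95 − 1.6) = 42.673 kPa.
Initial effective stress: σ'_0 = σ_v − u = 110.55 − 42.673 = 67.877 kPa.
Final effective stress: σ'_f = σ'_0 + Δσ = 67.877 + 105 = 172.88 kPa.
Normally consolidated clay, so the full stress increment lies on the virgin compression line:
S_c = C_c·H/(1+e₀)·log₁₀(σ'_f/σ'_0) = 0.24×4.3/(1+1.02)×log₁₀(172.88/67.877)
    = 0.51089 × 0.40602 = 0.2074 m

S_c ≈ 207 mm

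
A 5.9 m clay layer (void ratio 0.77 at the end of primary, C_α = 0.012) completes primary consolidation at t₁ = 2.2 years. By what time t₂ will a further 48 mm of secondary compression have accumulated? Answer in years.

S_s = C_α·H/(1+e_p)·log₁₀(t₂/t₁) ⇒ log₁₀(t₂/t₁) = S_s·(1+e_p)/(C_α·H).
log₁₀(t₂/t₁) = 0.048 × (1+0.77) / (0.012×5.9) = 1.2
t₂ = t₁ × 10^1.2 = 2.2 × 15.85 = 34.87 years

t₂ ≈ 34.9 years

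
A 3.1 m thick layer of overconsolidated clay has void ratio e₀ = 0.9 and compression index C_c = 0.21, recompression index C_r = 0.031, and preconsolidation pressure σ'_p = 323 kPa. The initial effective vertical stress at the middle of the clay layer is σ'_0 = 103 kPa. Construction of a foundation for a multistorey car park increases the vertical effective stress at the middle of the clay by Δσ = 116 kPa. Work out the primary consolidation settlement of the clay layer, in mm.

Final effective stress: σ'_f = 103 + 116 = 219 kPa.
σ'_f = 219 ≤ σ'_p = 323 kPa, so the clay remains overconsolidated and only the recompression index applies:
S_c = C_r·H/(1+e₀)·log₁₀(σ'_f/σ'_0) = 0.031×3.1/1.9×log₁₀(219/103)
    = 0.05058 × 0.32761 = 0.01657 m

S_c ≈ 16.6 mm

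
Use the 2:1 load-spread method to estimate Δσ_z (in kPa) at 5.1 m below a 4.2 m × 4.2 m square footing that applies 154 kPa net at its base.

By the 2:1 method the load spreads at 1 horizontal : 2 vertical, so at depth z the loaded area has grown by z in each plan dimension:
Δσ = qBL/((B+z)(L+z)) = 154×4.2×4.2/((4.2+5.1)(4.2+5.1)) = 31.409 kPa

Δσ_z ≈ 31.4 kPa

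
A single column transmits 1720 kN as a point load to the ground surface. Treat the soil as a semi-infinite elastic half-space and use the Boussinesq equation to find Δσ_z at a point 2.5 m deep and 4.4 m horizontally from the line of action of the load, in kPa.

Δσ_z ≈ 3.87 kPa

Boussinesq vertical stress below a point load on an elastic half-space:
Δσ_z = 3P/(2πz²) · [1 + (r/z)²]^(−5/2)
r/z = 4.4/2.5 = 1.76; [1+(r/z)²]^(−5/2) = 0.029422.
Δσ_z = 3×1720/(2π×2.5²) × 0.029422 = 131.4 × 0.029422 = 3.866 kPa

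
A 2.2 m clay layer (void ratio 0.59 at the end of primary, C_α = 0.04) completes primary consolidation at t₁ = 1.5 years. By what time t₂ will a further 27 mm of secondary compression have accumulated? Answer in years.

S_s = C_α·H/(1+e_p)·log₁₀(t₂/t₁) ⇒ log₁₀(t₂/t₁) = S_s·(1+e_p)/(C_α·H).
log₁₀(t₂/t₁) = 0.027 × (1+0.59) / (0.04×2.2) = 0.4878
t₂ = t₁ × 10^0.4878 = 1.5 × 3.075 = 4.612 years

t₂ ≈ 4.61 years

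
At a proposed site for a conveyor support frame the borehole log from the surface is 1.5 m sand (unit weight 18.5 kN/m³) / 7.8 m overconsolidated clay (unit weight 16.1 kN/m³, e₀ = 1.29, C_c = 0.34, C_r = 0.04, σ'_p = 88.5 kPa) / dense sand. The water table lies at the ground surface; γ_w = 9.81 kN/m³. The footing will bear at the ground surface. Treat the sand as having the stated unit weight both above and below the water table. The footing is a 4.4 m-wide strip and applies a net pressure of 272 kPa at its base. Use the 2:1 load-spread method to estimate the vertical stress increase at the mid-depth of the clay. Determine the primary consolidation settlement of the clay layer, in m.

Mid-depth of clay below the ground surface: z = 1.5 + 7.8/2 = 5.4 m.
Total vertical stress at mid-clay: σ_v = 18.5×1.5 + 16.1×3.9 = 90.54 kPa.
Pore pressure: u = 9.81×(5.4 − 0) = 52.974 kPa.
Initial effective stress: σ'_0 = σ_v − u = 90.54 − 52.974 = 37.566 kPa.
Stress increase at mid-clay by the 2:1 spreading method:
Δσ = qB/(B+z) = 272×4.4/(4.4+5.4) = 122.12 kPa
Final effective stress: σ'_f = 37.566 + 122.12 = 159.69 kPa.
σ'_f = 159.69 > σ'_p = 88.5 kPa, so the stress path crosses the preconsolidation pressure — recompression up to σ'_p, then virgin compression beyond:
S_c = H/(1+e₀)·[C_r·log₁₀(σ'_p/σ'_0) + C_c·log₁₀(σ'_f/σ'_p)]
    = 7.8/2.29 × [0.04×log₁₀(88.5/37.566) + 0.34×log₁₀(159.69/88.5)]
    = 3.4061 × [0.014886 + 0.087154] = 0.3476 m

S_c ≈ 0.348 m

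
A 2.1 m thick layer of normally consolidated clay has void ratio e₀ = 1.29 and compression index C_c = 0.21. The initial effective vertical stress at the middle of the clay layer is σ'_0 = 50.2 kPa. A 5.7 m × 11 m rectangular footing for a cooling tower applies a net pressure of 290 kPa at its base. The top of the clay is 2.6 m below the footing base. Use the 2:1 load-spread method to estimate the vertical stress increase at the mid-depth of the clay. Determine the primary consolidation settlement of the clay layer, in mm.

S_c ≈ 108 mm

Mid-depth of clay below the footing base: z = 2.6 + 2.1/2 = 3.65 m.
Stress increase at mid-clay by the 2:1 spreading method:
Δσ = qBL/((B+z)(L+z)) = 290×5.7×11/((5.7+3.65)(11+3.65)) = 132.74 kPa
Final effective stress: σ'_f = σ'_0 + Δσ = 50.2 + 132.74 = 182.94 kPa.
Normally consolidated clay, so the full stress increment lies on the virgin compression line:
S_c = C_c·H/(1+e₀)·log₁₀(σ'_f/σ'_0) = 0.21×2.1/(1+1.29)×log₁₀(182.94/50.2)
    = 0.19258 × 0.5616 = 0.1082 m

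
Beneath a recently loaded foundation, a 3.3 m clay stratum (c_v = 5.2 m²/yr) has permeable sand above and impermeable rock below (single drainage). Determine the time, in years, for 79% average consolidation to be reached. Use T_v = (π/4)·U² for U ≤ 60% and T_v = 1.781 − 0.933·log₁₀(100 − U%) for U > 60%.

Drainage path length: H_d = H = 3.3 m (single drainage).
U > 60%: T_v = 1.781 − 0.933·log₁₀(100 − 79) = 0.54737.
t = T_v·H_d²/c_v = 0.54737×3.3²/5.2 = 1.146 years.

t ≈ 1.15 years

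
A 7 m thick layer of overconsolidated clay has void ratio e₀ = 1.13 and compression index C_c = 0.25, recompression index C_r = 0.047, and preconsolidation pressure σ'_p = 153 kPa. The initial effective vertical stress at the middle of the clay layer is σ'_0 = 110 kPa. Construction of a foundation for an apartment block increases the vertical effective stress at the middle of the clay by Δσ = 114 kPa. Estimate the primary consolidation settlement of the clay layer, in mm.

Final effective stress: σ'_f = 110 + 114 = 224 kPa.
σ'_f = 224 > σ'_p = 153 kPa, so the stress path crosses the preconsolidation pressure — recompression up to σ'_p, then virgin compression beyond:
S_c = H/(1+e₀)·[C_r·log₁₀(σ'_p/σ'_0) + C_c·log₁₀(σ'_f/σ'_p)]
    = 7/2.13 × [0.047×log₁₀(153/110) + 0.25×log₁₀(224/153)]
    = 3.2864 × [0.006735 + 0.041389] = 0.1582 m

S_c ≈ 158 mm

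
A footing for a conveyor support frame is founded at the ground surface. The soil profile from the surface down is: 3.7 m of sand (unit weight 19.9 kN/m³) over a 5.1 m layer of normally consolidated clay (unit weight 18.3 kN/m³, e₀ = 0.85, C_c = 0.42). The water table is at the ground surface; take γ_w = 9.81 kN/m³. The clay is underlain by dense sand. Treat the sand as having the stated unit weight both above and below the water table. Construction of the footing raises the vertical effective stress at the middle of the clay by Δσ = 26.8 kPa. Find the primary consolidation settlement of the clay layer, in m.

Mid-depth of clay below the ground surface: z = 3.7 + 5.1/2 = 6.25 m.
Total vertical stress at mid-clay: σ_v = 19.9×3.7 + 18.3×2.55 = 120.29 kPa.
Pore pressure: u = 9.81×(6.25 − 0) = 61.312 kPa.
Initial effective stress: σ'_0 = σ_v − u = 120.29 − 61.312 = 58.978 kPa.
Final effective stress: σ'_f = σ'_0 + Δσ = 58.978 + 26.8 = 85.778 kPa.
Normally consolidated clay, so the full stress increment lies on the virgin compression line:
S_c = C_c·H/(1+e₀)·log₁₀(σ'_f/σ'_0) = 0.42×5.1/(1+0.85)×log₁₀(85.778/58.978)
    = 1.1578 × 0.16269 = 0.1884 m

S_c ≈ 0.188 m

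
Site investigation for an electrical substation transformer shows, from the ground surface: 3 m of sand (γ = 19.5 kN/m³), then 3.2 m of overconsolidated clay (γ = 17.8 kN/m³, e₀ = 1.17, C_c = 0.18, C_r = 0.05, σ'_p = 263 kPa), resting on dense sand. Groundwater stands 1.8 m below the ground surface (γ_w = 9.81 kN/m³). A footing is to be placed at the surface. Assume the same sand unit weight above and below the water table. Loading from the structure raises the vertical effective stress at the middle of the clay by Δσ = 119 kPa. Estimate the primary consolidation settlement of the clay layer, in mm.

Mid-depth of clay below the ground surface: z = 3 + 3.2/2 = 4.6 m.
Total vertical stress at mid-clay: σ_v = 19.5×3 + 17.8×1.6 = 86.98 kPa.
Pore pressure: u = 9.81×(4.6 − 1.8) = 27.468 kPa.
Initial effective stress: σ'_0 = σ_v − u = 86.98 − 27.468 = 59.512 kPa.
Final effective stress: σ'_f = 59.512 + 119 = 178.51 kPa.
σ'_f = 178.51 ≤ σ'_p = 263 kPa, so the clay remains overconsolidated and only the recompression index applies:
S_c = C_r·H/(1+e₀)·log₁₀(σ'_f/σ'_0) = 0.05×3.2/2.17×log₁₀(178.51/59.512)
    = 0.073735 × 0.47706 = 0.03518 m

S_c ≈ 35.2 mm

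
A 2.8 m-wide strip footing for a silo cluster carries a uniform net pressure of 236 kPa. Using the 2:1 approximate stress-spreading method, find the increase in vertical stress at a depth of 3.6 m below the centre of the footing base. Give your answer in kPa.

Δσ_z ≈ 103 kPa

By the 2:1 method the load spreads at 1 horizontal : 2 vertical, so at depth z the loaded area has grown by z in each plan dimension:
Δσ = qB/(B+z) = 236×2.8/(2.8+3.6) = 103.25 kPa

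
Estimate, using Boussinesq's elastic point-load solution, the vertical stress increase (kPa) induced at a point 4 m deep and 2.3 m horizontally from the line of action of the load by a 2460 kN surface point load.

Boussinesq vertical stress below a point load on an elastic half-space:
Δσ_z = 3P/(2πz²) · [1 + (r/z)²]^(−5/2)
r/z = 2.3/4 = 0.575; [1+(r/z)²]^(−5/2) = 0.48962.
Δσ_z = 3×2460/(2π×4²) × 0.48962 = 73.41 × 0.48962 = 35.94 kPa

Δσ_z ≈ 35.9 kPa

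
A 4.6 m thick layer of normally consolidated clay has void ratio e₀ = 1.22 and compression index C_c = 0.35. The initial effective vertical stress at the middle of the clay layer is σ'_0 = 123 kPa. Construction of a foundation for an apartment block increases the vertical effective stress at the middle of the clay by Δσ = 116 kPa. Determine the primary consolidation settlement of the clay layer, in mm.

S_c ≈ 209 mm

Final effective stress: σ'_f = σ'_0 + Δσ = 123 + 116 = 239 kPa.
Normally consolidated clay, so the full stress increment lies on the virgin compression line:
S_c = C_c·H/(1+e₀)·log₁₀(σ'_f/σ'_0) = 0.35×4.6/(1+1.22)×log₁₀(239/123)
    = 0.72523 × 0.28849 = 0.2092 m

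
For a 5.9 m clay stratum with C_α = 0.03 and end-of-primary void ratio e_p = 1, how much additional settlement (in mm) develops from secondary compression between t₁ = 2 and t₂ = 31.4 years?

S_s ≈ 106 mm

Secondary compression: S_s = C_α·H/(1+e_p)·log₁₀(t₂/t₁)
S_s = 0.03×5.9/(1+1)×log₁₀(31.4/2)
    = 0.0885 × 1.196 = 0.1058 m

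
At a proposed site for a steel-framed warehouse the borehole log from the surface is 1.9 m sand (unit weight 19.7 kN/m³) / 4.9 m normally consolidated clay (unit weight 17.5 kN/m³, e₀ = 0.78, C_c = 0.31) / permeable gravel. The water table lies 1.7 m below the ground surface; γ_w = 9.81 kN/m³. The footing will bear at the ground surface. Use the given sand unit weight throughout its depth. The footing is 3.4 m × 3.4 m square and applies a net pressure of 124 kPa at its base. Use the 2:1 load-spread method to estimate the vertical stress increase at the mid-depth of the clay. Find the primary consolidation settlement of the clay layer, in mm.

S_c ≈ 135 mm

Mid-depth of clay below the ground surface: z = 1.9 + 4.9/2 = 4.35 m.
Total vertical stress at mid-clay: σ_v = 19.7×1.9 + 17.5×2.45 = 80.305 kPa.
Pore pressure: u = 9.81×(4.35 − 1.7) = 25.997 kPa.
Initial effective stress: σ'_0 = σ_v − u = 80.305 − 25.997 = 54.308 kPa.
Stress increase at mid-clay by the 2:1 spreading method:
Δσ = qBL/((B+z)(L+z)) = 124×3.4×3.4/((3.4+4.35)(3.4+4.35)) = 23.866 kPa
Final effective stress: σ'_f = σ'_0 + Δσ = 54.308 + 23.866 = 78.174 kPa.
Normally consolidated clay, so the full stress increment lies on the virgin compression line:
S_c = C_c·H/(1+e₀)·log₁₀(σ'_f/σ'_0) = 0.31×4.9/(1+0.78)×log₁₀(78.174/54.308)
    = 0.85337 × 0.1582 = 0.135 m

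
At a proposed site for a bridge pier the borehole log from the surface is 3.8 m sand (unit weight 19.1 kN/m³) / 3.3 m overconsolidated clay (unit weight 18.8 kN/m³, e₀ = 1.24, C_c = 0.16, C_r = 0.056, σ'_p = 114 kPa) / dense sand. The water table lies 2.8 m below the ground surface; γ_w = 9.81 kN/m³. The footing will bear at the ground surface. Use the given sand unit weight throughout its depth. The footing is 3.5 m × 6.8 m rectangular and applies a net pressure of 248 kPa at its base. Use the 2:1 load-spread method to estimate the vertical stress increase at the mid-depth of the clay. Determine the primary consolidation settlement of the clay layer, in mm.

S_c ≈ 28.4 mm

Mid-depth of clay below the ground surface: z = 3.8 + 3.3/2 = 5.45 m.
Total vertical stress at mid-clay: σ_v = 19.1×3.8 + 18.8×1.65 = 103.6 kPa.
Pore pressure: u = 9.81×(5.45 − 2.8) = 25.997 kPa.
Initial effective stress: σ'_0 = σ_v − u = 103.6 − 25.997 = 77.603 kPa.
Stress increase at mid-clay by the 2:1 spreading method:
Δσ = qBL/((B+z)(L+z)) = 248×3.5×6.8/((3.5+5.45)(6.8+5.45)) = 53.836 kPa
Final effective stress: σ'_f = 77.603 + 53.836 = 131.44 kPa.
σ'_f = 131.44 > σ'_p = 114 kPa, so the stress path crosses the preconsolidation pressure — recompression up to σ'_p, then virgin compression beyond:
S_c = H/(1+e₀)·[C_r·log₁₀(σ'_p/σ'_0) + C_c·log₁₀(σ'_f/σ'_p)]
    = 3.3/2.24 × [0.056×log₁₀(114/77.603) + 0.16×log₁₀(131.44/114)]
    = 1.4732 × [0.0093535 + 0.0098916] = 0.02835 m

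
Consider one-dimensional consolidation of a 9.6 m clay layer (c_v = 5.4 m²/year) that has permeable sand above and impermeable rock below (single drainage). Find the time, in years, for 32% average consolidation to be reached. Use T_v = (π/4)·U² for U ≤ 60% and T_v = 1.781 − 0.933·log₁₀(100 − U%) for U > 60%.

t ≈ 1.37 years

Drainage path length: H_d = H = 9.6 m (single drainage).
U ≤ 60%: T_v = (π/4)·U² = (π/4)×0.32² = 0.080425.
t = T_v·H_d²/c_v = 0.080425×9.6²/5.4 = 1.373 years.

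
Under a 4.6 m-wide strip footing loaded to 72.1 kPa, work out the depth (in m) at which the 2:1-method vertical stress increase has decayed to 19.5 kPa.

2:1 spreading — at depth z the loaded area has grown by z in each plan dimension:
qB/(B+z) = Δσ_z ⇒ z = qB/Δσ_z − B = 72.1×4.6/19.5 − 4.6 = 12.41 m

z ≈ 12.4 m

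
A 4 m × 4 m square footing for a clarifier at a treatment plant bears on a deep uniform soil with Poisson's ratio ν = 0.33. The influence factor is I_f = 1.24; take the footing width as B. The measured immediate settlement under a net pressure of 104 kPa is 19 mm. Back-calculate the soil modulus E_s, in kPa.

S_e = q·B·(1−ν²)/E_s · I_f  ⇒  E_s = q·B·(1−ν²)·I_f / S_e.
E_s = 104 × 4 × 0.8911 × 1.24 / 0.019 = 24190 kPa

E_s ≈ 24200 kPa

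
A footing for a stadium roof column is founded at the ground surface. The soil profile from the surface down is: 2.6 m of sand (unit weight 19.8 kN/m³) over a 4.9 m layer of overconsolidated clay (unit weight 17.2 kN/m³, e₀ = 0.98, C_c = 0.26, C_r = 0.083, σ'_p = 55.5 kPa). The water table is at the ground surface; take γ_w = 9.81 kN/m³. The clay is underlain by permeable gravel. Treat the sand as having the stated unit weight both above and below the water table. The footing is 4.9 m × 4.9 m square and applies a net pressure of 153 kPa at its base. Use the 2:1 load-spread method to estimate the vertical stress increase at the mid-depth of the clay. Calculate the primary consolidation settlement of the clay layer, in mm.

Mid-depth of clay below the ground surface: z = 2.6 + 4.9/2 = 5.05 m.
Total vertical stress at mid-clay: σ_v = 19.8×2.6 + 17.2×2.45 = 93.62 kPa.
Pore pressure: u = 9.81×(5.05 − 0) = 49.541 kPa.
Initial effective stress: σ'_0 = σ_v − u = 93.62 − 49.541 = 44.079 kPa.
Stress increase at mid-clay by the 2:1 spreading method:
Δσ = qBL/((B+z)(L+z)) = 153×4.9×4.9/((4.9+5.05)(4.9+5.05)) = 37.105 kPa
Final effective stress: σ'_f = 44.079 + 37.105 = 81.184 kPa.
σ'_f = 81.184 > σ'_p = 55.5 kPa, so the stress path crosses the preconsolidation pressure — recompression up to σ'_p, then virgin compression beyond:
S_c = H/(1+e₀)·[C_r·log₁₀(σ'_p/σ'_0) + C_c·log₁₀(σ'_f/σ'_p)]
    = 4.9/1.98 × [0.083×log₁₀(55.5/44.079) + 0.26×log₁₀(81.184/55.5)]
    = 2.4747 × [0.0083051 + 0.042946] = 0.1268 m

S_c ≈ 127 mm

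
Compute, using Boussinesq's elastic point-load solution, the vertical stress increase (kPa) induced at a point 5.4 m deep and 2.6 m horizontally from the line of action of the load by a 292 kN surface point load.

Δσ_z ≈ 2.84 kPa

Boussinesq vertical stress below a point load on an elastic half-space:
Δσ_z = 3P/(2πz²) · [1 + (r/z)²]^(−5/2)
r/z = 2.6/5.4 = 0.48148; [1+(r/z)²]^(−5/2) = 0.59378.
Δσ_z = 3×292/(2π×5.4²) × 0.59378 = 4.7812 × 0.59378 = 2.839 kPa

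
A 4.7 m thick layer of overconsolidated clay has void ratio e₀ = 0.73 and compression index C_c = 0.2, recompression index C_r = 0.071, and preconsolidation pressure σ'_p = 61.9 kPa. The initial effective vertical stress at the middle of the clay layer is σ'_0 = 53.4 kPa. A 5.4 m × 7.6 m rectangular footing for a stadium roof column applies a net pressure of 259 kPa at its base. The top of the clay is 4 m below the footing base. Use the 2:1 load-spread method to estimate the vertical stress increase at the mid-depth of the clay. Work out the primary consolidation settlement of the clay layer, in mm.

Mid-depth of clay below the footing base: z = 4 + 4.7/2 = 6.35 m.
Stress increase at mid-clay by the 2:1 spreading method:
Δσ = qBL/((B+z)(L+z)) = 259×5.4×7.6/((5.4+6.35)(7.6+6.35)) = 64.848 kPa
Final effective stress: σ'_f = 53.4 + 64.848 = 118.25 kPa.
σ'_f = 118.25 > σ'_p = 61.9 kPa, so the stress path crosses the preconsolidation pressure — recompression up to σ'_p, then virgin compression beyond:
S_c = H/(1+e₀)·[C_r·log₁₀(σ'_p/σ'_0) + C_c·log₁₀(σ'_f/σ'_p)]
    = 4.7/1.73 × [0.071×log₁₀(61.9/53.4) + 0.2×log₁₀(118.25/61.9)]
    = 2.7168 × [0.0045546 + 0.056222] = 0.1651 m

S_c ≈ 165 mm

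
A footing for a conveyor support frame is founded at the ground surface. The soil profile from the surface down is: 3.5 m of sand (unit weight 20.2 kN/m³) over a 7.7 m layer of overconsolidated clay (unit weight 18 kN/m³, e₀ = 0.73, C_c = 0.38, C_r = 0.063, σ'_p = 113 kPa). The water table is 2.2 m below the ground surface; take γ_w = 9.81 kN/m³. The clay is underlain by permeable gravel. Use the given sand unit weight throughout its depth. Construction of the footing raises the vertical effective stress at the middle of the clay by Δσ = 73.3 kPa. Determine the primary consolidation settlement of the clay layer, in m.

Mid-depth of clay below the ground surface: z = 3.5 + 7.7/2 = 7.35 m.
Total vertical stress at mid-clay: σ_v = 20.2×3.5 + 18×3.85 = 140 kPa.
Pore pressure: u = 9.81×(7.35 − 2.2) = 50.522 kPa.
Initial effective stress: σ'_0 = σ_v − u = 140 − 50.522 = 89.478 kPa.
Final effective stress: σ'_f = 89.478 + 73.3 = 162.78 kPa.
σ'_f = 162.78 > σ'_p = 113 kPa, so the stress path crosses the preconsolidation pressure — recompression up to σ'_p, then virgin compression beyond:
S_c = H/(1+e₀)·[C_r·log₁₀(σ'_p/σ'_0) + C_c·log₁₀(σ'_f/σ'_p)]
    = 7.7/1.73 × [0.063×log₁₀(113/89.478) + 0.38×log₁₀(162.78/113)]
    = 4.4509 × [0.0063858 + 0.060239] = 0.2965 m

S_c ≈ 0.297 m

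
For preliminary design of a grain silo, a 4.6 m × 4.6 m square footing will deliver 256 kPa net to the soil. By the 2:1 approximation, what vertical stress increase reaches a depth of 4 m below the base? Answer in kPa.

Δσ_z ≈ 73.2 kPa

By the 2:1 method the load spreads at 1 horizontal : 2 vertical, so at depth z the loaded area has grown by z in each plan dimension:
Δσ = qBL/((B+z)(L+z)) = 256×4.6×4.6/((4.6+4)(4.6+4)) = 73.242 kPa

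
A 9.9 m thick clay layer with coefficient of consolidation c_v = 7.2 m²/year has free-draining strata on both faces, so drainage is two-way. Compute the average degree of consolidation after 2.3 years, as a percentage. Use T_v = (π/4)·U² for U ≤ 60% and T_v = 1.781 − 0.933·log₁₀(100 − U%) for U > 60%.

Drainage path length: H_d = H/2 = 4.95 m (double drainage).
T_v = c_v·t/H_d² = 7.2×2.3/4.95² = 0.67585.
T_v = 0.67585 corresponds to the U > 60% branch:
U = 1 − 10^((1.781 − T_v)/0.933)/100 = 0.8471

U ≈ 84.7 %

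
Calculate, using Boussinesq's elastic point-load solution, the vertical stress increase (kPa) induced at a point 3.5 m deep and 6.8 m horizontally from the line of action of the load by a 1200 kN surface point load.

Boussinesq vertical stress below a point load on an elastic half-space:
Δσ_z = 3P/(2πz²) · [1 + (r/z)²]^(−5/2)
r/z = 6.8/3.5 = 1.9429; [1+(r/z)²]^(−5/2) = 0.020074.
Δσ_z = 3×1200/(2π×3.5²) × 0.020074 = 46.772 × 0.020074 = 0.9389 kPa

Δσ_z ≈ 0.939 kPa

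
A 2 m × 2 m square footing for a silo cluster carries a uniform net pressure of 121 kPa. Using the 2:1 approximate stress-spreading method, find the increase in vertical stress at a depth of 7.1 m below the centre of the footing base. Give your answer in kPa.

Δσ_z ≈ 5.84 kPa

By the 2:1 method the load spreads at 1 horizontal : 2 vertical, so at depth z the loaded area has grown by z in each plan dimension:
Δσ = qBL/((B+z)(L+z)) = 121×2×2/((2+7.1)(2+7.1)) = 5.8447 kPa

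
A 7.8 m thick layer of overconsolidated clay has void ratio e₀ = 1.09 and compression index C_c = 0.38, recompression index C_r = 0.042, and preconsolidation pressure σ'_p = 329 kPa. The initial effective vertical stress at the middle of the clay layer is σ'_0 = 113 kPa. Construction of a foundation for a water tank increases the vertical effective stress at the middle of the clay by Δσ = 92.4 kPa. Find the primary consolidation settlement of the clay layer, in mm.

Final effective stress: σ'_f = 113 + 92.4 = 205.4 kPa.
σ'_f = 205.4 ≤ σ'_p = 329 kPa, so the clay remains overconsolidated and only the recompression index applies:
S_c = C_r·H/(1+e₀)·log₁₀(σ'_f/σ'_0) = 0.042×7.8/2.09×log₁₀(205.4/113)
    = 0.15675 × 0.25952 = 0.04068 m

S_c ≈ 40.7 mm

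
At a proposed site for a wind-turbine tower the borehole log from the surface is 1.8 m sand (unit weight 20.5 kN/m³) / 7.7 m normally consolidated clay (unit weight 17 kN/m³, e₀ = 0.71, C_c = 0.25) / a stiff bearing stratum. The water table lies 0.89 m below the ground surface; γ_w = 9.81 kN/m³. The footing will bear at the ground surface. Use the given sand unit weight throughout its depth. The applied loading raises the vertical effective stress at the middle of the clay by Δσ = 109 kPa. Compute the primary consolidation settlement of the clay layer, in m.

Mid-depth of clay below the ground surface: z = 1.8 + 7.7/2 = 5.65 m.
Total vertical stress at mid-clay: σ_v = 20.5×1.8 + 17×3.85 = 102.35 kPa.
Pore pressure: u = 9.81×(5.65 − 0.89) = 46.696 kPa.
Initial effective stress: σ'_0 = σ_v − u = 102.35 − 46.696 = 55.654 kPa.
Final effective stress: σ'_f = σ'_0 + Δσ = 55.654 + 109 = 164.65 kPa.
Normally consolidated clay, so the full stress increment lies on the virgin compression line:
S_c = C_c·H/(1+e₀)·log₁₀(σ'_f/σ'_0) = 0.25×7.7/(1+0.71)×log₁₀(164.65/55.654)
    = 1.1257 × 0.47107 = 0.5303 m

S_c ≈ 0.53 m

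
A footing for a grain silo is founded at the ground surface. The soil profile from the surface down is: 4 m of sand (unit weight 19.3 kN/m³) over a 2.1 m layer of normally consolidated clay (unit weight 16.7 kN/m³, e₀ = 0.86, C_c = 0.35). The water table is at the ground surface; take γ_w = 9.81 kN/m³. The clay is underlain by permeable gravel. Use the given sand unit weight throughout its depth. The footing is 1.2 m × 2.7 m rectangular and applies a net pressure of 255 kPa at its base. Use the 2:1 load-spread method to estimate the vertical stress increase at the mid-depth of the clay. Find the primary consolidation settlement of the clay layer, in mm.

Mid-depth of clay below the ground surface: z = 4 + 2.1/2 = 5.05 m.
Total vertical stress at mid-clay: σ_v = 19.3×4 + 16.7×1.05 = 94.735 kPa.
Pore pressure: u = 9.81×(5.05 − 0) = 49.541 kPa.
Initial effective stress: σ'_0 = σ_v − u = 94.735 − 49.541 = 45.194 kPa.
Stress increase at mid-clay by the 2:1 spreading method:
Δσ = qBL/((B+z)(L+z)) = 255×1.2×2.7/((1.2+5.05)(2.7+5.05)) = 17.057 kPa
Final effective stress: σ'_f = σ'_0 + Δσ = 45.194 + 17.057 = 62.251 kPa.
Normally consolidated clay, so the full stress increment lies on the virgin compression line:
S_c = C_c·H/(1+e₀)·log₁₀(σ'_f/σ'_0) = 0.35×2.1/(1+0.86)×log₁₀(62.251/45.194)
    = 0.39516 × 0.13907 = 0.05495 m

S_c ≈ 55 mm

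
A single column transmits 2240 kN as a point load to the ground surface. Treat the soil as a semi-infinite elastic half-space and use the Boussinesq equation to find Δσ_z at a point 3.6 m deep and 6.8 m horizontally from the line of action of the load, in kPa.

Boussinesq vertical stress below a point load on an elastic half-space:
Δσ_z = 3P/(2πz²) · [1 + (r/z)²]^(−5/2)
r/z = 6.8/3.6 = 1.8889; [1+(r/z)²]^(−5/2) = 0.022424.
Δσ_z = 3×2240/(2π×3.6²) × 0.022424 = 82.525 × 0.022424 = 1.851 kPa

Δσ_z ≈ 1.85 kPa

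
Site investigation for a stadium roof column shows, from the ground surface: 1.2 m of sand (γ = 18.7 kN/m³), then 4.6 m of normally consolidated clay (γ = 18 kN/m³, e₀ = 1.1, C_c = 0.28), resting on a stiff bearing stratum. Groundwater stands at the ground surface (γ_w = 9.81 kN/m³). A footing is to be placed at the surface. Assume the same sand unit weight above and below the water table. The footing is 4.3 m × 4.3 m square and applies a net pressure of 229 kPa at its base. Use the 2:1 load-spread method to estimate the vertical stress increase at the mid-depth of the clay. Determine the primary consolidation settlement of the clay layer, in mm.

Mid-depth of clay below the ground surface: z = 1.2 + 4.6/2 = 3.5 m.
Total vertical stress at mid-clay: σ_v = 18.7×1.2 + 18×2.3 = 63.84 kPa.
Pore pressure: u = 9.81×(3.5 − 0) = 34.335 kPa.
Initial effective stress: σ'_0 = σ_v − u = 63.84 − 34.335 = 29.505 kPa.
Stress increase at mid-clay by the 2:1 spreading method:
Δσ = qBL/((B+z)(L+z)) = 229×4.3×4.3/((4.3+3.5)(4.3+3.5)) = 69.596 kPa
Final effective stress: σ'_f = σ'_0 + Δσ = 29.505 + 69.596 = 99.101 kPa.
Normally consolidated clay, so the full stress increment lies on the virgin compression line:
S_c = C_c·H/(1+e₀)·log₁₀(σ'_f/σ'_0) = 0.28×4.6/(1+1.1)×log₁₀(99.101/29.505)
    = 0.61333 × 0.52618 = 0.3227 m

S_c ≈ 323 mm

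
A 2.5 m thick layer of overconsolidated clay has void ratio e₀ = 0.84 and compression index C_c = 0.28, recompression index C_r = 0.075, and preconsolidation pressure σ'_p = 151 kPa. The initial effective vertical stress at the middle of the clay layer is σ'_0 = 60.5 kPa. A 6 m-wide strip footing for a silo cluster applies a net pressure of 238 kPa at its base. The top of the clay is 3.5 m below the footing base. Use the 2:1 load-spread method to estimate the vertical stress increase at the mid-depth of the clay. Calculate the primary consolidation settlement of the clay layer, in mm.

Mid-depth of clay below the footing base: z = 3.5 + 2.5/2 = 4.75 m.
Stress increase at mid-clay by the 2:1 spreading method:
Δσ = qB/(B+z) = 238×6/(6+4.75) = 132.84 kPa
Final effective stress: σ'_f = 60.5 + 132.84 = 193.34 kPa.
σ'_f = 193.34 > σ'_p = 151 kPa, so the stress path crosses the preconsolidation pressure — recompression up to σ'_p, then virgin compression beyond:
S_c = H/(1+e₀)·[C_r·log₁₀(σ'_p/σ'_0) + C_c·log₁₀(σ'_f/σ'_p)]
    = 2.5/1.84 × [0.075×log₁₀(151/60.5) + 0.28×log₁₀(193.34/151)]
    = 1.3587 × [0.029792 + 0.030057] = 0.08132 m

S_c ≈ 81.3 mm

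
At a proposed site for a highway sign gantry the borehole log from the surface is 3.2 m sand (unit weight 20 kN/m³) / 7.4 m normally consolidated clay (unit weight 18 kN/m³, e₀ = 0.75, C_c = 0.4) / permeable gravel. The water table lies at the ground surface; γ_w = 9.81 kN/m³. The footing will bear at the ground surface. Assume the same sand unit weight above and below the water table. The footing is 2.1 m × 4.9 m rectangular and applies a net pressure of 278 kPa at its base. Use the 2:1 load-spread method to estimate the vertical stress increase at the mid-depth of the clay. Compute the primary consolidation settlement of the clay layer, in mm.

Mid-depth of clay below the ground surface: z = 3.2 + 7.4/2 = 6.9 m.
Total vertical stress at mid-clay: σ_v = 20×3.2 + 18×3.7 = 130.6 kPa.
Pore pressure: u = 9.81×(6.9 − 0) = 67.689 kPa.
Initial effective stress: σ'_0 = σ_v − u = 130.6 − 67.689 = 62.911 kPa.
Stress increase at mid-clay by the 2:1 spreading method:
Δσ = qBL/((B+z)(L+z)) = 278×2.1×4.9/((2.1+6.9)(4.9+6.9)) = 26.936 kPa
Final effective stress: σ'_f = σ'_0 + Δσ = 62.911 + 26.936 = 89.847 kPa.
Normally consolidated clay, so the full stress increment lies on the virgin compression line:
S_c = C_c·H/(1+e₀)·log₁₀(σ'_f/σ'_0) = 0.4×7.4/(1+0.75)×log₁₀(89.847/62.911)
    = 1.6914 × 0.15478 = 0.2618 m

S_c ≈ 262 mm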